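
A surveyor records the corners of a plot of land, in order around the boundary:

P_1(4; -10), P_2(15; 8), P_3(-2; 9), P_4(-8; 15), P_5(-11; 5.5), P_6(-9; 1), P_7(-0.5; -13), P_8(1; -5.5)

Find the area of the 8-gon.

Cross-terms: 182, 151, 42, 121, 38.5, 117.5, 15.75, 12  ⇒  Σ = 679.75
Area = |Σ|/2 = 339.875.

339.875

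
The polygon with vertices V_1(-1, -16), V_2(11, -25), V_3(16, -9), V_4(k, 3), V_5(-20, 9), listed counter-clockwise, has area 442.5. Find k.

-3

The doubled signed area Σ (x_i y_{i+1} − x_{i+1} y_i) is linear in k.
With k=0 it equals 939; the coefficient of k is 18 (from the two edges through V_4).
So 18·k + 939 = 2·442.5 = 885 ⇒ k = -3.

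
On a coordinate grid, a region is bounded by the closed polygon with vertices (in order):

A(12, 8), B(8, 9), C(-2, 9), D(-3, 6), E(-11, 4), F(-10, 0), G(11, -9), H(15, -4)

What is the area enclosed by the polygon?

296

Apply Gauss's area formula: 2A = Σ (x_i·y_{i+1} − x_{i+1}·y_i), indices taken mod 8.
Cross-terms: 44, 90, 15, 54, 40, 90, 91, 168  ⇒  Σ = 592
Area = |Σ|/2 = 296.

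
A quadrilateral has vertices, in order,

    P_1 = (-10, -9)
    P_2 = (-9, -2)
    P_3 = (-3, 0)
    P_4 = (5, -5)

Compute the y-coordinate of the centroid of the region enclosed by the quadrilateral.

-646/147

Apply the surveyor's formula. First the cross-terms c_i = x_i·y_{i+1} − x_{i+1}·y_i:
  -61, -6, 15, -95  ⇒  2A = -147, A = -73.5.
Then Σ (y_i + y_{i+1})·c_i = 1938, so ȳ = 1938 / (6·(-73.5)) = -646/147.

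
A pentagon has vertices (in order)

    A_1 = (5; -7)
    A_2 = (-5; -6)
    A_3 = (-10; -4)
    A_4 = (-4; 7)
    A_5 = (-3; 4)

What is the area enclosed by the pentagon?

92.5

Apply Gauss's area formula: 2A = Σ (x_i·y_{i+1} − x_{i+1}·y_i), indices taken mod 5.
Cross-terms: -65, -40, -86, 5, 1  ⇒  Σ = -185
Area = |Σ|/2 = 92.5.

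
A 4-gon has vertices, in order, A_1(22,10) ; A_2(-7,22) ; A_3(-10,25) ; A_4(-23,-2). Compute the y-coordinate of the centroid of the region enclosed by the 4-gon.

445/42

Apply the surveyor's formula. First the cross-terms c_i = x_i·y_{i+1} − x_{i+1}·y_i:
  554, 45, 595, -186  ⇒  2A = 1008, A = 504.
Then Σ (y_i + y_{i+1})·c_i = 32040, so ȳ = 32040 / (6·504) = 445/42.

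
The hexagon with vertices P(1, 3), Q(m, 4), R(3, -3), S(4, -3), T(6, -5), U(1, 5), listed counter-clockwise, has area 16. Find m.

Write out the shoelace sum; only the two edges meeting at Q involve m:
2·Area = [(1·4 − m·3) + (m·(-3) − 3·4)] + 34
       = -6·m + 26 = 32
⇒ m = -1.

-1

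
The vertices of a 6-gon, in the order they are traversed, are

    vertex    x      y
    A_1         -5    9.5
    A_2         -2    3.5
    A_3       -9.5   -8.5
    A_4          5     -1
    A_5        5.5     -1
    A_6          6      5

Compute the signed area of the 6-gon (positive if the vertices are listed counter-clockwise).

109.875

Apply the surveyor's formula: 2A = Σ (x_i·y_{i+1} − x_{i+1}·y_i), indices taken mod 6.
A_1→A_2: (-5)(3.5) − (-2)(9.5) = 1.5
A_2→A_3: (-2)(-8.5) − (-9.5)(3.5) = 50.25
A_3→A_4: (-9.5)(-1) − (5)(-8.5) = 52
A_4→A_5: (5)(-1) − (5.5)(-1) = 0.5
A_5→A_6: (5.5)(5) − (6)(-1) = 33.5
A_6→A_1: (6)(9.5) − (-5)(5) = 82
Σ = 219.75
Signed area = Σ/2 = 109.875 (positive ⇒ counter-clockwise traversal).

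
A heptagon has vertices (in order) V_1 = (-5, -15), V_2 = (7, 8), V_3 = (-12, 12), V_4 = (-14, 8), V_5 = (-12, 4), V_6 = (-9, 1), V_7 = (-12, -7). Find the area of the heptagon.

300.5

Apply the shoelace (surveyor's) formula: 2A = Σ (x_i·y_{i+1} − x_{i+1}·y_i), indices taken mod 7.
Cross-terms: 65, 180, 72, 40, 24, 75, 145  ⇒  Σ = 601
Area = |Σ|/2 = 300.5.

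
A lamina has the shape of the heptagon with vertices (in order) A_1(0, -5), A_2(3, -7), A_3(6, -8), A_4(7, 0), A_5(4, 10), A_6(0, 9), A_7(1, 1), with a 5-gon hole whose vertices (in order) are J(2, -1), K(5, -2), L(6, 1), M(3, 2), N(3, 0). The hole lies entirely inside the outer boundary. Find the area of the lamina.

Outer boundary:
Apply the shoelace formula: 2A = Σ (x_i·y_{i+1} − x_{i+1}·y_i), indices taken mod 7.
A_1→A_2: (0)(-7) − (3)(-5) = 15
A_2→A_3: (3)(-8) − (6)(-7) = 18
A_3→A_4: (6)(0) − (7)(-8) = 56
A_4→A_5: (7)(10) − (4)(0) = 70
A_5→A_6: (4)(9) − (0)(10) = 36
A_6→A_7: (0)(1) − (1)(9) = -9
A_7→A_1: (1)(-5) − (0)(1) = -5
Σ = 181
Area = |Σ|/2 = 90.5.
Hole:
Σ = (1) + (17) + (9) + (-6) + (-3) = 18
Area = |Σ|/2 = 9.
Net area = 90.5 − 9 = 81.5.

81.5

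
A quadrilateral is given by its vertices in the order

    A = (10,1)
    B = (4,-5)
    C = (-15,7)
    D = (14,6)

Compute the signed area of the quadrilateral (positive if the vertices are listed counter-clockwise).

-167.5

Apply the surveyor's formula: 2A = Σ (x_i·y_{i+1} − x_{i+1}·y_i), indices taken mod 4.
Σ = (-54) + (-47) + (-188) + (-46) = -335
Signed area = Σ/2 = -167.5 (negative ⇒ clockwise traversal).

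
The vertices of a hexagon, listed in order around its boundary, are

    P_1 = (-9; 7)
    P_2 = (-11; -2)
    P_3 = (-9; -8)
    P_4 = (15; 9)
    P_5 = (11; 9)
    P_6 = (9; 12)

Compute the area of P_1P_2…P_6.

231

Apply the shoelace (surveyor's) formula: 2A = Σ (x_i·y_{i+1} − x_{i+1}·y_i), indices taken mod 6.
P_1→P_2: (-9)(-2) − (-11)(7) = 95
P_2→P_3: (-11)(-8) − (-9)(-2) = 70
P_3→P_4: (-9)(9) − (15)(-8) = 39
P_4→P_5: (15)(9) − (11)(9) = 36
P_5→P_6: (11)(12) − (9)(9) = 51
P_6→P_1: (9)(7) − (-9)(12) = 171
Σ = 462
Area = |Σ|/2 = 231.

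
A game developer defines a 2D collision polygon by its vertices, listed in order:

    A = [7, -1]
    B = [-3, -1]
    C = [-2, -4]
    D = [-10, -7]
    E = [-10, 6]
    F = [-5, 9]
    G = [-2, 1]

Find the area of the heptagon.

104

A→B: (7)(-1) − (-3)(-1) = -10
B→C: (-3)(-4) − (-2)(-1) = 10
C→D: (-2)(-7) − (-10)(-4) = -26
D→E: (-10)(6) − (-10)(-7) = -130
E→F: (-10)(9) − (-5)(6) = -60
F→G: (-5)(1) − (-2)(9) = 13
G→A: (-2)(-1) − (7)(1) = -5
Σ = -208
Area = |Σ|/2 = 104.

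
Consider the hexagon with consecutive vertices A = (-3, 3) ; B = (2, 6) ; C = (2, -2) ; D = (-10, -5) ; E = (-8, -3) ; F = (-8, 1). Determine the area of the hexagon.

Apply the surveyor's formula: 2A = Σ (x_i·y_{i+1} − x_{i+1}·y_i), indices taken mod 6.
Σ = (-24) + (-16) + (-30) + (-10) + (-32) + (-21) = -133
Area = |Σ|/2 = 66.5.

66.5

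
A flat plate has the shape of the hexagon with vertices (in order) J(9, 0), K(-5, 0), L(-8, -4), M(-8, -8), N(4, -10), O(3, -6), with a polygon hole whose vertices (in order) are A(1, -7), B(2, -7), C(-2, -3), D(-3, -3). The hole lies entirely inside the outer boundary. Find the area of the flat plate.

108

Outer boundary:
J→K: (9)(0) − (-5)(0) = 0
K→L: (-5)(-4) − (-8)(0) = 20
L→M: (-8)(-8) − (-8)(-4) = 32
M→N: (-8)(-10) − (4)(-8) = 112
N→O: (4)(-6) − (3)(-10) = 6
O→J: (3)(0) − (9)(-6) = 54
Σ = 224
Area = |Σ|/2 = 112.
Hole:
Σ = (7) + (-20) + (-3) + (24) = 8
Area = |Σ|/2 = 4.
Net area = 112 − 4 = 108.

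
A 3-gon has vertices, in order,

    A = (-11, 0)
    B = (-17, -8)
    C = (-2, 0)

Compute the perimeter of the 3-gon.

36

|AB| = √((-6)² + (-8)²) = √100 = 10
|BC| = √((15)² + (8)²) = √289 = 17
|CA| = √((-9)² + (0)²) = √81 = 9
Perimeter = 10 + 17 + 9 = 36.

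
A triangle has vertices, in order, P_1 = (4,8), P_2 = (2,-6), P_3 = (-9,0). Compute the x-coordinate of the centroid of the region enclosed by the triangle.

Apply the shoelace formula. First the cross-terms c_i = x_i·y_{i+1} − x_{i+1}·y_i:
  -40, -54, -72  ⇒  2A = -166, A = -83.
Then Σ (x_i + x_{i+1})·c_i = 498, so x̄ = 498 / (6·(-83)) = -1.

-1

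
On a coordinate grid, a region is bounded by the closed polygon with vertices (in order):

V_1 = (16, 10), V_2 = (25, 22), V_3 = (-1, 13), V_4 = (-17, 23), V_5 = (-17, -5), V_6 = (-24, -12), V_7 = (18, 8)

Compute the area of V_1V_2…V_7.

641.5

Σ = (102) + (347) + (198) + (476) + (84) + (24) + (52) = 1283
Area = |Σ|/2 = 641.5.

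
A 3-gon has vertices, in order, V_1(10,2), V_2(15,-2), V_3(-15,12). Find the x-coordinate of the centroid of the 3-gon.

Apply the shoelace (surveyor's) formula. First the cross-terms c_i = x_i·y_{i+1} − x_{i+1}·y_i:
  -50, 150, -150  ⇒  2A = -50, A = -25.
Then Σ (x_i + x_{i+1})·c_i = -500, so x̄ = -500 / (6·(-25)) = 10/3.

10/3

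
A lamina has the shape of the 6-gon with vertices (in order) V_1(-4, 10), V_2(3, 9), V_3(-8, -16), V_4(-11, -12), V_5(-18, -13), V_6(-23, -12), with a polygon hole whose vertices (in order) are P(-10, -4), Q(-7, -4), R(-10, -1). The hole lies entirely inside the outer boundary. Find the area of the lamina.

273.5

Outer boundary:
V_1→V_2: (-4)(9) − (3)(10) = -66
V_2→V_3: (3)(-16) − (-8)(9) = 24
V_3→V_4: (-8)(-12) − (-11)(-16) = -80
V_4→V_5: (-11)(-13) − (-18)(-12) = -73
V_5→V_6: (-18)(-12) − (-23)(-13) = -83
V_6→V_1: (-23)(10) − (-4)(-12) = -278
Σ = -556
Area = |Σ|/2 = 278.
Hole:
Apply the shoelace (surveyor's) formula: 2A = Σ (x_i·y_{i+1} − x_{i+1}·y_i), indices taken mod 3.
Σ = (12) + (-33) + (30) = 9
Area = |Σ|/2 = 4.5.
Net area = 278 − 4.5 = 273.5.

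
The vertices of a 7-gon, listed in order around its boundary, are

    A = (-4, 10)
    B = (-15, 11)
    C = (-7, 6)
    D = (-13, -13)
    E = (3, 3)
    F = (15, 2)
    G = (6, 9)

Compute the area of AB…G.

221

Σ = (106) + (-13) + (169) + (0) + (-39) + (123) + (96) = 442
Area = |Σ|/2 = 221.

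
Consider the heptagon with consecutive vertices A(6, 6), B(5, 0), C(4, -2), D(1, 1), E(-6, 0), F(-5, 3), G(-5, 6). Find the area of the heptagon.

63.5

Cross-terms: -30, -10, 6, 6, -18, -15, -66  ⇒  Σ = -127
Area = |Σ|/2 = 63.5.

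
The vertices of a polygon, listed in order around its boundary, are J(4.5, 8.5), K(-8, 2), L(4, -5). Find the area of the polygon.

82.75

Apply Gauss's area formula: 2A = Σ (x_i·y_{i+1} − x_{i+1}·y_i), indices taken mod 3.
Cross-terms: 77, 32, 56.5  ⇒  Σ = 165.5
Area = |Σ|/2 = 82.75.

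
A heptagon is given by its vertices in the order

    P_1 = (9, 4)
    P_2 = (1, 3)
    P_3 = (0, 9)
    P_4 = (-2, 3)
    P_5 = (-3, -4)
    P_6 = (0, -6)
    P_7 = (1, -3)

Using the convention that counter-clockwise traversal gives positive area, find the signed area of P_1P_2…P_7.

Σ = (23) + (9) + (18) + (17) + (18) + (6) + (31) = 122
Signed area = Σ/2 = 61 (positive ⇒ counter-clockwise traversal).

61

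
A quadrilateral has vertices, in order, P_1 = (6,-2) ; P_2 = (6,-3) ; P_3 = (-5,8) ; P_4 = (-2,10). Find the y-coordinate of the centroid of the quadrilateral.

Apply the surveyor's formula. First the cross-terms c_i = x_i·y_{i+1} − x_{i+1}·y_i:
  -6, 33, -34, -56  ⇒  2A = -63, A = -31.5.
Then Σ (y_i + y_{i+1})·c_i = -865, so ȳ = -865 / (6·(-31.5)) = 865/189.

865/189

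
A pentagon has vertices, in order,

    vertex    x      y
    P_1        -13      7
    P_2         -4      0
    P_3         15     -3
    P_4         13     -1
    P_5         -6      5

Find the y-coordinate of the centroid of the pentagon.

Apply Gauss's area formula. First the cross-terms c_i = x_i·y_{i+1} − x_{i+1}·y_i:
  28, 12, 24, 59, 23  ⇒  2A = 146, A = 73.
Then Σ (y_i + y_{i+1})·c_i = 576, so ȳ = 576 / (6·73) = 96/73.

96/73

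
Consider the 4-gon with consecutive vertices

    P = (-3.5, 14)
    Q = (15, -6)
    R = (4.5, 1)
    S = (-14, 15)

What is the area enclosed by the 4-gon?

104.5

Σ = (-189) + (42) + (81.5) + (-143.5) = -209
Area = |Σ|/2 = 104.5.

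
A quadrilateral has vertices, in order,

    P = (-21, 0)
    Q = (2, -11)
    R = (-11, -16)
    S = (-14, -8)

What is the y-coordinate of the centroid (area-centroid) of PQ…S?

-1033/113

Apply the shoelace (surveyor's) formula. First the cross-terms c_i = x_i·y_{i+1} − x_{i+1}·y_i:
  231, -153, -136, -168  ⇒  2A = -226, A = -113.
Then Σ (y_i + y_{i+1})·c_i = 6198, so ȳ = 6198 / (6·(-113)) = -1033/113.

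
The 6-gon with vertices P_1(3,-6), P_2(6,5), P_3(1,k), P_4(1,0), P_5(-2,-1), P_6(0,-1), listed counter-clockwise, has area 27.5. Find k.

Write out the shoelace sum; only the two edges meeting at P_3 involve k:
2·Area = [(6·k − 1·5) + (1·0 − 1·k)] + 55
       = 5·k + 50 = 55
⇒ k = 1.

1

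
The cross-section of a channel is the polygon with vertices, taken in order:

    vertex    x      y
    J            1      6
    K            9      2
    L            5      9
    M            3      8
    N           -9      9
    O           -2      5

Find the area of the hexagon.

Σ = (-52) + (71) + (13) + (99) + (-27) + (-17) = 87
Area = |Σ|/2 = 43.5.

43.5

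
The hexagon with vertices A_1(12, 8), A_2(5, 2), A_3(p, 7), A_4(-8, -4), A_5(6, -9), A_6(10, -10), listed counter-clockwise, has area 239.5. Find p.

The doubled signed area Σ (x_i y_{i+1} − x_{i+1} y_i) is linear in p.
With p=0 it equals 401; the coefficient of p is -6 (from the two edges through A_3).
So -6·p + 401 = 2·239.5 = 479 ⇒ p = -13.

-13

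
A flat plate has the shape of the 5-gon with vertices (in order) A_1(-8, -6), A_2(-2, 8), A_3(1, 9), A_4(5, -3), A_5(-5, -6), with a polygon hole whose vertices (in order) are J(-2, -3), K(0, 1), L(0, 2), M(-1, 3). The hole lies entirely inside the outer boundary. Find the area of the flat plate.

102

Outer boundary:
Σ = (-76) + (-26) + (-48) + (-45) + (-18) = -213
Area = |Σ|/2 = 106.5.
Hole:
Apply the shoelace formula: 2A = Σ (x_i·y_{i+1} − x_{i+1}·y_i), indices taken mod 4.
Σ = (-2) + (0) + (2) + (9) = 9
Area = |Σ|/2 = 4.5.
Net area = 106.5 − 4.5 = 102.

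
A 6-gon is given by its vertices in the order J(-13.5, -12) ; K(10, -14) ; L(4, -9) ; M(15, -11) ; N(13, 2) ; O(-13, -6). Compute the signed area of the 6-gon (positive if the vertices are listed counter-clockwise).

Apply the shoelace (surveyor's) formula: 2A = Σ (x_i·y_{i+1} − x_{i+1}·y_i), indices taken mod 6.
Σ = (309) + (-34) + (91) + (173) + (-52) + (75) = 562
Signed area = Σ/2 = 281 (positive ⇒ counter-clockwise traversal).

281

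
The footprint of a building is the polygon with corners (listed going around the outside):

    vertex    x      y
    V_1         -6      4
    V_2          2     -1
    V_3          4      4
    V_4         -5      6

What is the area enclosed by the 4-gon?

35

Cross-terms: -2, 12, 44, 16  ⇒  Σ = 70
Area = |Σ|/2 = 35.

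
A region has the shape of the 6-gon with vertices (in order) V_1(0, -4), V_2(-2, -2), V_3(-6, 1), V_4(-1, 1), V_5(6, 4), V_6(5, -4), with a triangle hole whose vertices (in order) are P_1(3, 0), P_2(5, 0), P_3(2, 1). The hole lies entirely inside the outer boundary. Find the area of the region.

Outer boundary:
Σ = (-8) + (-14) + (-5) + (-10) + (-44) + (-20) = -101
Area = |Σ|/2 = 50.5.
Hole:
Apply the surveyor's formula: 2A = Σ (x_i·y_{i+1} − x_{i+1}·y_i), indices taken mod 3.
Σ = (0) + (5) + (-3) = 2
Area = |Σ|/2 = 1.
Net area = 50.5 − 1 = 49.5.

49.5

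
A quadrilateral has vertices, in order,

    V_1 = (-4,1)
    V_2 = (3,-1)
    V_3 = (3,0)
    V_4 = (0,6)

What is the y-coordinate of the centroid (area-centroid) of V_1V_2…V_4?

91/46

Apply Gauss's area formula. First the cross-terms c_i = x_i·y_{i+1} − x_{i+1}·y_i:
  1, 3, 18, 24  ⇒  2A = 46, A = 23.
Then Σ (y_i + y_{i+1})·c_i = 273, so ȳ = 273 / (6·23) = 91/46.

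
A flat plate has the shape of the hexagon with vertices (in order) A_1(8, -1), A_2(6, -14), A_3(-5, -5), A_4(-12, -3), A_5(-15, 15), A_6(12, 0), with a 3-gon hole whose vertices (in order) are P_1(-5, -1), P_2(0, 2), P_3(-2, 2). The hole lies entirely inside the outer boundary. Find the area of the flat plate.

Outer boundary:
Σ = (-106) + (-100) + (-45) + (-225) + (-180) + (-12) = -668
Area = |Σ|/2 = 334.
Hole:
Apply Gauss's area formula: 2A = Σ (x_i·y_{i+1} − x_{i+1}·y_i), indices taken mod 3.
Σ = (-10) + (4) + (12) = 6
Area = |Σ|/2 = 3.
Net area = 334 − 3 = 331.

331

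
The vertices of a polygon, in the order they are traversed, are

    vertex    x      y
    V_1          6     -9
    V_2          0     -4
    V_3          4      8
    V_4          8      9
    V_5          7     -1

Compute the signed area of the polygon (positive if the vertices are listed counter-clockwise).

-82

Apply the shoelace (surveyor's) formula: 2A = Σ (x_i·y_{i+1} − x_{i+1}·y_i), indices taken mod 5.
Cross-terms: -24, 16, -28, -71, -57  ⇒  Σ = -164
Signed area = Σ/2 = -82 (negative ⇒ clockwise traversal).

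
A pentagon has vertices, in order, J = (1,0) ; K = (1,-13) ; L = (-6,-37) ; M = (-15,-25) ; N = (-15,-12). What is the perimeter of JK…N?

86

|JK| = √((0)² + (-13)²) = √169 = 13
|KL| = √((-7)² + (-24)²) = √625 = 25
|LM| = √((-9)² + (12)²) = √225 = 15
|MN| = √((0)² + (13)²) = √169 = 13
|NJ| = √((16)² + (12)²) = √400 = 20
Perimeter = 13 + 25 + 15 + 13 + 20 = 86.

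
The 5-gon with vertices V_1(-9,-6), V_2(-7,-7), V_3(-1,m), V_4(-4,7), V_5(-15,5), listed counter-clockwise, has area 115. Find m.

The doubled signed area Σ (x_i y_{i+1} − x_{i+1} y_i) is linear in m.
With m=0 it equals 227; the coefficient of m is -3 (from the two edges through V_3).
So -3·m + 227 = 2·115 = 230 ⇒ m = -1.

-1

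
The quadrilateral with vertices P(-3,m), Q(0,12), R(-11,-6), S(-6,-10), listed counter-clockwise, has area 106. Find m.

-12

Write out the shoelace sum; only the two edges meeting at P involve m:
2·Area = [((-6)·m − (-3)·(-10)) + ((-3)·12 − 0·m)] + 206
       = -6·m + 140 = 212
⇒ m = -12.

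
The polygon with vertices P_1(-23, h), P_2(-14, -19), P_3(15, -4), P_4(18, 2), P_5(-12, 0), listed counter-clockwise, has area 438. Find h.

The doubled signed area Σ (x_i y_{i+1} − x_{i+1} y_i) is linear in h.
With h=0 it equals 904; the coefficient of h is 2 (from the two edges through P_1).
So 2·h + 904 = 2·438 = 876 ⇒ h = -14.

-14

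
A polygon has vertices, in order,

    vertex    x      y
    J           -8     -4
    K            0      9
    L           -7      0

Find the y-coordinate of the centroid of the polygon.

Apply the shoelace formula. First the cross-terms c_i = x_i·y_{i+1} − x_{i+1}·y_i:
  -72, 63, 28  ⇒  2A = 19, A = 9.5.
Then Σ (y_i + y_{i+1})·c_i = 95, so ȳ = 95 / (6·9.5) = 5/3.

5/3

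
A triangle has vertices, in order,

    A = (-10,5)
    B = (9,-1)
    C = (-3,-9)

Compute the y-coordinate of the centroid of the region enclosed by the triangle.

-5/3

Apply the surveyor's formula. First the cross-terms c_i = x_i·y_{i+1} − x_{i+1}·y_i:
  -35, -84, -105  ⇒  2A = -224, A = -112.
Then Σ (y_i + y_{i+1})·c_i = 1120, so ȳ = 1120 / (6·(-112)) = -5/3.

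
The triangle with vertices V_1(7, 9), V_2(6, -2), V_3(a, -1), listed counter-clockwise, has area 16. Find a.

9

Write out the shoelace sum; only the two edges meeting at V_3 involve a:
2·Area = [(6·(-1) − a·(-2)) + (a·9 − 7·(-1))] + -68
       = 11·a + -67 = 32
⇒ a = 9.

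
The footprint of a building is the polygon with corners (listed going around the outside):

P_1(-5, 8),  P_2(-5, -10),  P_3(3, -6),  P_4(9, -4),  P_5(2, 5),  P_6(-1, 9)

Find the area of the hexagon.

Apply Gauss's area formula: 2A = Σ (x_i·y_{i+1} − x_{i+1}·y_i), indices taken mod 6.
Cross-terms: 90, 60, 42, 53, 23, 37  ⇒  Σ = 305
Area = |Σ|/2 = 152.5.

152.5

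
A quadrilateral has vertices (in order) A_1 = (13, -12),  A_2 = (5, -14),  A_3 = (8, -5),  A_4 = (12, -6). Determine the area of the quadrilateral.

44.5

Apply the surveyor's formula: 2A = Σ (x_i·y_{i+1} − x_{i+1}·y_i), indices taken mod 4.
Cross-terms: -122, 87, 12, -66  ⇒  Σ = -89
Area = |Σ|/2 = 44.5.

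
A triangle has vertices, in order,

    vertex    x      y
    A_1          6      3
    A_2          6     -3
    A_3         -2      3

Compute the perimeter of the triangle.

24

|A_1A_2| = √((0)² + (-6)²) = √36 = 6
|A_2A_3| = √((-8)² + (6)²) = √100 = 10
|A_3A_1| = √((8)² + (0)²) = √64 = 8
Perimeter = 6 + 10 + 8 = 24.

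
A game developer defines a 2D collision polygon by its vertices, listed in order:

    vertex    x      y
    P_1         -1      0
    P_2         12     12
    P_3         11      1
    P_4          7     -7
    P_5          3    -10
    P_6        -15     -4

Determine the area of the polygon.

Cross-terms: -12, -120, -84, -49, -162, -4  ⇒  Σ = -431
Area = |Σ|/2 = 215.5.

215.5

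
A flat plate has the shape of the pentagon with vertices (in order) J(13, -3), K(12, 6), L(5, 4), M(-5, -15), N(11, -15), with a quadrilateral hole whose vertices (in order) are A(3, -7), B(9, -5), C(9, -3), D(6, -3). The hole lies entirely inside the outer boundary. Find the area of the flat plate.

227.5

Outer boundary:
Apply Gauss's area formula: 2A = Σ (x_i·y_{i+1} − x_{i+1}·y_i), indices taken mod 5.
Σ = (114) + (18) + (-55) + (240) + (162) = 479
Area = |Σ|/2 = 239.5.
Hole:
Apply the shoelace (surveyor's) formula: 2A = Σ (x_i·y_{i+1} − x_{i+1}·y_i), indices taken mod 4.
A→B: (3)(-5) − (9)(-7) = 48
B→C: (9)(-3) − (9)(-5) = 18
C→D: (9)(-3) − (6)(-3) = -9
D→A: (6)(-7) − (3)(-3) = -33
Σ = 24
Area = |Σ|/2 = 12.
Net area = 239.5 − 12 = 227.5.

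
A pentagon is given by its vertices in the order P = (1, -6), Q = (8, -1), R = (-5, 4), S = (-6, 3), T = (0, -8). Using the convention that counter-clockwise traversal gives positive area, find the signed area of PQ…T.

Σ = (47) + (27) + (9) + (48) + (8) = 139
Signed area = Σ/2 = 69.5 (positive ⇒ counter-clockwise traversal).

69.5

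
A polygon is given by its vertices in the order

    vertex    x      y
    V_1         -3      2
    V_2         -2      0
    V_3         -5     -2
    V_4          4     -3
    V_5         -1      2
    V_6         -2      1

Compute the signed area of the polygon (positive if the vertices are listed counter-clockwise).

Σ = (4) + (4) + (23) + (5) + (3) + (-1) = 38
Signed area = Σ/2 = 19 (positive ⇒ counter-clockwise traversal).

19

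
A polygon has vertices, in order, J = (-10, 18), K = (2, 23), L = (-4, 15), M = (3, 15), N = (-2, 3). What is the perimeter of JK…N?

60

|JK| = √((12)² + (5)²) = √169 = 13
|KL| = √((-6)² + (-8)²) = √100 = 10
|LM| = √((7)² + (0)²) = √49 = 7
|MN| = √((-5)² + (-12)²) = √169 = 13
|NJ| = √((-8)² + (15)²) = √289 = 17
Perimeter = 13 + 10 + 7 + 13 + 17 = 60.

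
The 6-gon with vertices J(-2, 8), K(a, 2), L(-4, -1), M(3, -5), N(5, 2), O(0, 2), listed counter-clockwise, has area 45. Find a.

-2

The doubled signed area Σ (x_i y_{i+1} − x_{i+1} y_i) is linear in a.
With a=0 it equals 72; the coefficient of a is -9 (from the two edges through K).
So -9·a + 72 = 2·45 = 90 ⇒ a = -2.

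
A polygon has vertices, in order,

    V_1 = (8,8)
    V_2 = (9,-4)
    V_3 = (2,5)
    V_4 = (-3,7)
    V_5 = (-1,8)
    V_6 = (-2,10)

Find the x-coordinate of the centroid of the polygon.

580/129

Apply the surveyor's formula. First the cross-terms c_i = x_i·y_{i+1} − x_{i+1}·y_i:
  -104, 53, 29, -17, 6, -96  ⇒  2A = -129, A = -64.5.
Then Σ (x_i + x_{i+1})·c_i = -1740, so x̄ = -1740 / (6·(-64.5)) = 580/129.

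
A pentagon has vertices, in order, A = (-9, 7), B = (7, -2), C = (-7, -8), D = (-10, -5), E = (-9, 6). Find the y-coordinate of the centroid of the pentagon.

-227/195

Apply the shoelace (surveyor's) formula. First the cross-terms c_i = x_i·y_{i+1} − x_{i+1}·y_i:
  -31, -70, -45, -105, -9  ⇒  2A = -260, A = -130.
Then Σ (y_i + y_{i+1})·c_i = 908, so ȳ = 908 / (6·(-130)) = -227/195.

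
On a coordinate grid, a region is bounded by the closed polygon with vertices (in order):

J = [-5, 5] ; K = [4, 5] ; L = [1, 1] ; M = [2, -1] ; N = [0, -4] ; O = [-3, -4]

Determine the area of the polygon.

52

Apply the shoelace (surveyor's) formula: 2A = Σ (x_i·y_{i+1} − x_{i+1}·y_i), indices taken mod 6.
Cross-terms: -45, -1, -3, -8, -12, -35  ⇒  Σ = -104
Area = |Σ|/2 = 52.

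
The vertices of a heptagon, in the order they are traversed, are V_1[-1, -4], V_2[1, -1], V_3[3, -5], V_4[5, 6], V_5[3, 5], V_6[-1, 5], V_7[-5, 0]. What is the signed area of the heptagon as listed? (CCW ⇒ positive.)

59

Apply Gauss's area formula: 2A = Σ (x_i·y_{i+1} − x_{i+1}·y_i), indices taken mod 7.
Σ = (5) + (-2) + (43) + (7) + (20) + (25) + (20) = 118
Signed area = Σ/2 = 59 (positive ⇒ counter-clockwise traversal).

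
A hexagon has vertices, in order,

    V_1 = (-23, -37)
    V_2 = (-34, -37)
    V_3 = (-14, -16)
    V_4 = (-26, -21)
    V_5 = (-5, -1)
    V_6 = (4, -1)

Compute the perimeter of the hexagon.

|V_1V_2| = √((-11)² + (0)²) = √121 = 11
|V_2V_3| = √((20)² + (21)²) = √841 = 29
|V_3V_4| = √((-12)² + (-5)²) = √169 = 13
|V_4V_5| = √((21)² + (20)²) = √841 = 29
|V_5V_6| = √((9)² + (0)²) = √81 = 9
|V_6V_1| = √((-27)² + (-36)²) = √2025 = 45
Perimeter = 11 + 29 + 13 + 29 + 9 + 45 = 136.

136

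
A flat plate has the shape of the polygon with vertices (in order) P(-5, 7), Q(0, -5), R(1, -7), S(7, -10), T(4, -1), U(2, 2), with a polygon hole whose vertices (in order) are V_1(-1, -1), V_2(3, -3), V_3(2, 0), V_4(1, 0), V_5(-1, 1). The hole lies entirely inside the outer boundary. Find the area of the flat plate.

60.5

Outer boundary:
Cross-terms: 25, 5, 39, 33, 10, 24  ⇒  Σ = 136
Area = |Σ|/2 = 68.
Hole:
Apply Gauss's area formula: 2A = Σ (x_i·y_{i+1} − x_{i+1}·y_i), indices taken mod 5.
Cross-terms: 6, 6, 0, 1, 2  ⇒  Σ = 15
Area = |Σ|/2 = 7.5.
Net area = 68 − 7.5 = 60.5.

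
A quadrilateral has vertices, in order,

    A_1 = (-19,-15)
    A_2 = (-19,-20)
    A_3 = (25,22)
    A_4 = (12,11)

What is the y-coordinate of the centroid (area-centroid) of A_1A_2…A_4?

Apply the surveyor's formula. First the cross-terms c_i = x_i·y_{i+1} − x_{i+1}·y_i:
  95, 82, 11, 29  ⇒  2A = 217, A = 108.5.
Then Σ (y_i + y_{i+1})·c_i = -2914, so ȳ = -2914 / (6·108.5) = -94/21.

-94/21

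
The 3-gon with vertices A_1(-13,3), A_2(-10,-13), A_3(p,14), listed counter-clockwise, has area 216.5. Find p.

Write out the shoelace sum; only the two edges meeting at A_3 involve p:
2·Area = [((-10)·14 − p·(-13)) + (p·3 − (-13)·14)] + 199
       = 16·p + 241 = 433
⇒ p = 12.

12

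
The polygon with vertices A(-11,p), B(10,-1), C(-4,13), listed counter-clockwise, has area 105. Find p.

Write out the shoelace sum; only the two edges meeting at A involve p:
2·Area = [((-4)·p − (-11)·13) + ((-11)·(-1) − 10·p)] + 126
       = -14·p + 280 = 210
⇒ p = 5.

5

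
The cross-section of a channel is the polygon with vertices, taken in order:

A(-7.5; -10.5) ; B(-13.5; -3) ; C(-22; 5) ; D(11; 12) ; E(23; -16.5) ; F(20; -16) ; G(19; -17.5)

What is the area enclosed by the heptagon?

Σ = (-119.25) + (-133.5) + (-319) + (-457.5) + (-38) + (-46) + (-330.75) = -1444
Area = |Σ|/2 = 722.

722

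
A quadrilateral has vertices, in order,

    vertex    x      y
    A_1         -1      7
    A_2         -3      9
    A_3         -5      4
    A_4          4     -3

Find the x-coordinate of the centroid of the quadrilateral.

-236/207

Apply the shoelace formula. First the cross-terms c_i = x_i·y_{i+1} − x_{i+1}·y_i:
  12, 33, -1, 25  ⇒  2A = 69, A = 34.5.
Then Σ (x_i + x_{i+1})·c_i = -236, so x̄ = -236 / (6·34.5) = -236/207.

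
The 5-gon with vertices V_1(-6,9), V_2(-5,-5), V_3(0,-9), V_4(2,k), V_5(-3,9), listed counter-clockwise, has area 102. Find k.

7

The doubled signed area Σ (x_i y_{i+1} − x_{i+1} y_i) is linear in k.
With k=0 it equals 183; the coefficient of k is 3 (from the two edges through V_4).
So 3·k + 183 = 2·102 = 204 ⇒ k = 7.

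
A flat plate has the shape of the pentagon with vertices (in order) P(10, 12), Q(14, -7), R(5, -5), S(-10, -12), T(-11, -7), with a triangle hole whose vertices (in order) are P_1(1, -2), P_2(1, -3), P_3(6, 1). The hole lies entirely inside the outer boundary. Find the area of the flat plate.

251

Outer boundary:
Apply the surveyor's formula: 2A = Σ (x_i·y_{i+1} − x_{i+1}·y_i), indices taken mod 5.
Cross-terms: -238, -35, -110, -62, -62  ⇒  Σ = -507
Area = |Σ|/2 = 253.5.
Hole:
Apply Gauss's area formula: 2A = Σ (x_i·y_{i+1} − x_{i+1}·y_i), indices taken mod 3.
Cross-terms: -1, 19, -13  ⇒  Σ = 5
Area = |Σ|/2 = 2.5.
Net area = 253.5 − 2.5 = 251.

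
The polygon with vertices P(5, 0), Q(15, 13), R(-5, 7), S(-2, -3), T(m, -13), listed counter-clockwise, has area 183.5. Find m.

4

Write out the shoelace sum; only the two edges meeting at T involve m:
2·Area = [((-2)·(-13) − m·(-3)) + (m·0 − 5·(-13))] + 264
       = 3·m + 355 = 367
⇒ m = 4.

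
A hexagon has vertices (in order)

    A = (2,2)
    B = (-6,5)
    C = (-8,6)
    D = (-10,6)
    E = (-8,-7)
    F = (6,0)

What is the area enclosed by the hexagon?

105

Apply the surveyor's formula: 2A = Σ (x_i·y_{i+1} − x_{i+1}·y_i), indices taken mod 6.
Σ = (22) + (4) + (12) + (118) + (42) + (12) = 210
Area = |Σ|/2 = 105.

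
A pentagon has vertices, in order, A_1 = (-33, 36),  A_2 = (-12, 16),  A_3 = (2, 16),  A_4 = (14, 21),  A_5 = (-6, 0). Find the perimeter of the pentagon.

|A_1A_2| = √((21)² + (-20)²) = √841 = 29
|A_2A_3| = √((14)² + (0)²) = √196 = 14
|A_3A_4| = √((12)² + (5)²) = √169 = 13
|A_4A_5| = √((-20)² + (-21)²) = √841 = 29
|A_5A_1| = √((-27)² + (36)²) = √2025 = 45
Perimeter = 29 + 14 + 13 + 29 + 45 = 130.

130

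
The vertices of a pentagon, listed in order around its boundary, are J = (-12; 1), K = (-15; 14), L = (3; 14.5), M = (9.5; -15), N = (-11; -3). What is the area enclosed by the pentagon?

Apply the shoelace (surveyor's) formula: 2A = Σ (x_i·y_{i+1} − x_{i+1}·y_i), indices taken mod 5.
Σ = (-153) + (-259.5) + (-182.75) + (-193.5) + (-47) = -835.75
Area = |Σ|/2 = 417.875.

417.875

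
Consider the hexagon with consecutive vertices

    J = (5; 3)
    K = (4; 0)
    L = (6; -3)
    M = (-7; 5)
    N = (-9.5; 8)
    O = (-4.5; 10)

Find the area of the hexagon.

Apply the shoelace (surveyor's) formula: 2A = Σ (x_i·y_{i+1} − x_{i+1}·y_i), indices taken mod 6.
Cross-terms: -12, -12, 9, -8.5, -59, -63.5  ⇒  Σ = -146
Area = |Σ|/2 = 73.

73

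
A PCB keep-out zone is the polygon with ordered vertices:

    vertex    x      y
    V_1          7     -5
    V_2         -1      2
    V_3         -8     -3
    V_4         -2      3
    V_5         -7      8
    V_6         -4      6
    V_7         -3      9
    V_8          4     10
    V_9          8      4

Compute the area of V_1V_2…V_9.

Apply the shoelace formula: 2A = Σ (x_i·y_{i+1} − x_{i+1}·y_i), indices taken mod 9.
V_1→V_2: (7)(2) − (-1)(-5) = 9
V_2→V_3: (-1)(-3) − (-8)(2) = 19
V_3→V_4: (-8)(3) − (-2)(-3) = -30
V_4→V_5: (-2)(8) − (-7)(3) = 5
V_5→V_6: (-7)(6) − (-4)(8) = -10
V_6→V_7: (-4)(9) − (-3)(6) = -18
V_7→V_8: (-3)(10) − (4)(9) = -66
V_8→V_9: (4)(4) − (8)(10) = -64
V_9→V_1: (8)(-5) − (7)(4) = -68
Σ = -223
Area = |Σ|/2 = 111.5.

111.5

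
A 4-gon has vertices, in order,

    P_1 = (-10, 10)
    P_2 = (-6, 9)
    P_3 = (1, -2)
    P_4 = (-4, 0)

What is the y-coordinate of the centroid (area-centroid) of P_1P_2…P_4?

311/75

Apply the shoelace (surveyor's) formula. First the cross-terms c_i = x_i·y_{i+1} − x_{i+1}·y_i:
  -30, 3, -8, -40  ⇒  2A = -75, A = -37.5.
Then Σ (y_i + y_{i+1})·c_i = -933, so ȳ = -933 / (6·(-37.5)) = 311/75.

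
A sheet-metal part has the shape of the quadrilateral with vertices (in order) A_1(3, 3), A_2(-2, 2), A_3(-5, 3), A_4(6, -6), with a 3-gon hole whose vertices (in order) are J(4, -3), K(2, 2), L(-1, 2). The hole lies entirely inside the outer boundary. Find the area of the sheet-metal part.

24.5

Outer boundary:
Apply the shoelace (surveyor's) formula: 2A = Σ (x_i·y_{i+1} − x_{i+1}·y_i), indices taken mod 4.
Cross-terms: 12, 4, 12, 36  ⇒  Σ = 64
Area = |Σ|/2 = 32.
Hole:
J→K: (4)(2) − (2)(-3) = 14
K→L: (2)(2) − (-1)(2) = 6
L→J: (-1)(-3) − (4)(2) = -5
Σ = 15
Area = |Σ|/2 = 7.5.
Net area = 32 − 7.5 = 24.5.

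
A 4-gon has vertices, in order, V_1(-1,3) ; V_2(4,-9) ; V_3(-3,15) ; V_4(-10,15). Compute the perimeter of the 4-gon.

|V_1V_2| = √((5)² + (-12)²) = √169 = 13
|V_2V_3| = √((-7)² + (24)²) = √625 = 25
|V_3V_4| = √((-7)² + (0)²) = √49 = 7
|V_4V_1| = √((9)² + (-12)²) = √225 = 15
Perimeter = 13 + 25 + 7 + 15 = 60.

60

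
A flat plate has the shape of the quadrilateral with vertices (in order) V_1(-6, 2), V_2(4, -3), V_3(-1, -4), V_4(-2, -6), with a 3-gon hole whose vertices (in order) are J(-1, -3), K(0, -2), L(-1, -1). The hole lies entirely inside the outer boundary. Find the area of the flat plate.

Outer boundary:
Apply the surveyor's formula: 2A = Σ (x_i·y_{i+1} − x_{i+1}·y_i), indices taken mod 4.
Σ = (10) + (-19) + (-2) + (-40) = -51
Area = |Σ|/2 = 25.5.
Hole:
Apply the shoelace formula: 2A = Σ (x_i·y_{i+1} − x_{i+1}·y_i), indices taken mod 3.
Σ = (2) + (-2) + (2) = 2
Area = |Σ|/2 = 1.
Net area = 25.5 − 1 = 24.5.

24.5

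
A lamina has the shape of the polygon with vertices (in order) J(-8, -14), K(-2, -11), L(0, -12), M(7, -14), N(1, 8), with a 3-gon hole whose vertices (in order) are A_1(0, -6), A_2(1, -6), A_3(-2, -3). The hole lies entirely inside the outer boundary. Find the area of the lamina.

Outer boundary:
Apply the surveyor's formula: 2A = Σ (x_i·y_{i+1} − x_{i+1}·y_i), indices taken mod 5.
J→K: (-8)(-11) − (-2)(-14) = 60
K→L: (-2)(-12) − (0)(-11) = 24
L→M: (0)(-14) − (7)(-12) = 84
M→N: (7)(8) − (1)(-14) = 70
N→J: (1)(-14) − (-8)(8) = 50
Σ = 288
Area = |Σ|/2 = 144.
Hole:
Σ = (6) + (-15) + (12) = 3
Area = |Σ|/2 = 1.5.
Net area = 144 − 1.5 = 142.5.

142.5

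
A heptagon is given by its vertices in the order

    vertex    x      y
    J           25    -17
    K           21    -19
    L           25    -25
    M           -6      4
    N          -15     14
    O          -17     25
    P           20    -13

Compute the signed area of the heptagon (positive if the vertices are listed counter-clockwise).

-336.5

Apply the shoelace (surveyor's) formula: 2A = Σ (x_i·y_{i+1} − x_{i+1}·y_i), indices taken mod 7.
Σ = (-118) + (-50) + (-50) + (-24) + (-137) + (-279) + (-15) = -673
Signed area = Σ/2 = -336.5 (negative ⇒ clockwise traversal).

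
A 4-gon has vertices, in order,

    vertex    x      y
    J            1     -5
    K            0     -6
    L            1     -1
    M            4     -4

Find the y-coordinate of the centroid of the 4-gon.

-3.5

Apply the shoelace (surveyor's) formula. First the cross-terms c_i = x_i·y_{i+1} − x_{i+1}·y_i:
  -6, 6, 0, -16  ⇒  2A = -16, A = -8.
Then Σ (y_i + y_{i+1})·c_i = 168, so ȳ = 168 / (6·(-8)) = -3.5.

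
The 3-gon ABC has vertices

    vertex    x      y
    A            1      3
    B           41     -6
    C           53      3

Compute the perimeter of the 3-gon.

|AB| = √((40)² + (-9)²) = √1681 = 41
|BC| = √((12)² + (9)²) = √225 = 15
|CA| = √((-52)² + (0)²) = √2704 = 52
Perimeter = 41 + 15 + 52 = 108.

108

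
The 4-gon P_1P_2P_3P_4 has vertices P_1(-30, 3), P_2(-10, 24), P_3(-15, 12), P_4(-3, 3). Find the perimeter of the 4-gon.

|P_1P_2| = √((20)² + (21)²) = √841 = 29
|P_2P_3| = √((-5)² + (-12)²) = √169 = 13
|P_3P_4| = √((12)² + (-9)²) = √225 = 15
|P_4P_1| = √((-27)² + (0)²) = √729 = 27
Perimeter = 29 + 13 + 15 + 27 = 84.

84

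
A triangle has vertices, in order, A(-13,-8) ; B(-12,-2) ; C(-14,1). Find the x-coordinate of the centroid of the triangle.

-13

Apply the shoelace (surveyor's) formula. First the cross-terms c_i = x_i·y_{i+1} − x_{i+1}·y_i:
  -70, -40, 125  ⇒  2A = 15, A = 7.5.
Then Σ (x_i + x_{i+1})·c_i = -585, so x̄ = -585 / (6·7.5) = -13.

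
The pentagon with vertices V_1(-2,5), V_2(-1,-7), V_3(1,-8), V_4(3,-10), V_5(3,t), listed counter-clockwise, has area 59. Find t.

5

The doubled signed area Σ (x_i y_{i+1} − x_{i+1} y_i) is linear in t.
With t=0 it equals 93; the coefficient of t is 5 (from the two edges through V_5).
So 5·t + 93 = 2·59 = 118 ⇒ t = 5.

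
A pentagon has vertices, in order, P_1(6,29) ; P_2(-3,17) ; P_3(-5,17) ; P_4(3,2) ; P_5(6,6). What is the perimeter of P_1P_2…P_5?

|P_1P_2| = √((-9)² + (-12)²) = √225 = 15
|P_2P_3| = √((-2)² + (0)²) = √4 = 2
|P_3P_4| = √((8)² + (-15)²) = √289 = 17
|P_4P_5| = √((3)² + (4)²) = √25 = 5
|P_5P_1| = √((0)² + (23)²) = √529 = 23
Perimeter = 15 + 2 + 17 + 5 + 23 = 62.

62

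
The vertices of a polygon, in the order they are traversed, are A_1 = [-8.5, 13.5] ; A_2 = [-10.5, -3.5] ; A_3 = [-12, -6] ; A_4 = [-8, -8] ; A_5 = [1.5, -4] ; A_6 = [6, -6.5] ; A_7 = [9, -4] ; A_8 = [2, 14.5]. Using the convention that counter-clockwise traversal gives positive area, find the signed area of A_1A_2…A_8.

Apply the surveyor's formula: 2A = Σ (x_i·y_{i+1} − x_{i+1}·y_i), indices taken mod 8.
A_1→A_2: (-8.5)(-3.5) − (-10.5)(13.5) = 171.5
A_2→A_3: (-10.5)(-6) − (-12)(-3.5) = 21
A_3→A_4: (-12)(-8) − (-8)(-6) = 48
A_4→A_5: (-8)(-4) − (1.5)(-8) = 44
A_5→A_6: (1.5)(-6.5) − (6)(-4) = 14.25
A_6→A_7: (6)(-4) − (9)(-6.5) = 34.5
A_7→A_8: (9)(14.5) − (2)(-4) = 138.5
A_8→A_1: (2)(13.5) − (-8.5)(14.5) = 150.25
Σ = 622
Signed area = Σ/2 = 311 (positive ⇒ counter-clockwise traversal).

311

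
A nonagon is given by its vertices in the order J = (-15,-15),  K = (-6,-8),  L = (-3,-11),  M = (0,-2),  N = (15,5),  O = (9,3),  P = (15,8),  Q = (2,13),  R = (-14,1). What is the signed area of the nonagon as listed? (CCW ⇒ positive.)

Apply the surveyor's formula: 2A = Σ (x_i·y_{i+1} − x_{i+1}·y_i), indices taken mod 9.
Σ = (30) + (42) + (6) + (30) + (0) + (27) + (179) + (184) + (225) = 723
Signed area = Σ/2 = 361.5 (positive ⇒ counter-clockwise traversal).

361.5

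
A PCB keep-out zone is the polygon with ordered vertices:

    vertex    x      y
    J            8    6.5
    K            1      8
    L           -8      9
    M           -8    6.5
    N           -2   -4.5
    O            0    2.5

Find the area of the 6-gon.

Apply the surveyor's formula: 2A = Σ (x_i·y_{i+1} − x_{i+1}·y_i), indices taken mod 6.
J→K: (8)(8) − (1)(6.5) = 57.5
K→L: (1)(9) − (-8)(8) = 73
L→M: (-8)(6.5) − (-8)(9) = 20
M→N: (-8)(-4.5) − (-2)(6.5) = 49
N→O: (-2)(2.5) − (0)(-4.5) = -5
O→J: (0)(6.5) − (8)(2.5) = -20
Σ = 174.5
Area = |Σ|/2 = 87.25.

87.25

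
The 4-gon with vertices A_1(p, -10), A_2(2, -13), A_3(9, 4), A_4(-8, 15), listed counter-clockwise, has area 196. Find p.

0

Write out the shoelace sum; only the two edges meeting at A_1 involve p:
2·Area = [((-8)·(-10) − p·15) + (p·(-13) − 2·(-10))] + 292
       = -28·p + 392 = 392
⇒ p = 0.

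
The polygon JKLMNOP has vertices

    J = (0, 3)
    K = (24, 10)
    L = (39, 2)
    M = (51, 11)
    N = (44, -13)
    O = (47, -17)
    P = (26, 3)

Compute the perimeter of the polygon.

142

|JK| = √((24)² + (7)²) = √625 = 25
|KL| = √((15)² + (-8)²) = √289 = 17
|LM| = √((12)² + (9)²) = √225 = 15
|MN| = √((-7)² + (-24)²) = √625 = 25
|NO| = √((3)² + (-4)²) = √25 = 5
|OP| = √((-21)² + (20)²) = √841 = 29
|PJ| = √((-26)² + (0)²) = √676 = 26
Perimeter = 25 + 17 + 15 + 25 + 5 + 29 + 26 = 142.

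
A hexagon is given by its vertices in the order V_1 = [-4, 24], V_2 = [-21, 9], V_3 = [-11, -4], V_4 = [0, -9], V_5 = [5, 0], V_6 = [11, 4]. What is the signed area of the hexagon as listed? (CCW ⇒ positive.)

V_1→V_2: (-4)(9) − (-21)(24) = 468
V_2→V_3: (-21)(-4) − (-11)(9) = 183
V_3→V_4: (-11)(-9) − (0)(-4) = 99
V_4→V_5: (0)(0) − (5)(-9) = 45
V_5→V_6: (5)(4) − (11)(0) = 20
V_6→V_1: (11)(24) − (-4)(4) = 280
Σ = 1095
Signed area = Σ/2 = 547.5 (positive ⇒ counter-clockwise traversal).

547.5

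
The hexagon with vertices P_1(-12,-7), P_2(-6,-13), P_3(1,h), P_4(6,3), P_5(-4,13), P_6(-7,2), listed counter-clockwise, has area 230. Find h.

-7

Write out the shoelace sum; only the two edges meeting at P_3 involve h:
2·Area = [((-6)·h − 1·(-13)) + (1·3 − 6·h)] + 360
       = -12·h + 376 = 460
⇒ h = -7.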